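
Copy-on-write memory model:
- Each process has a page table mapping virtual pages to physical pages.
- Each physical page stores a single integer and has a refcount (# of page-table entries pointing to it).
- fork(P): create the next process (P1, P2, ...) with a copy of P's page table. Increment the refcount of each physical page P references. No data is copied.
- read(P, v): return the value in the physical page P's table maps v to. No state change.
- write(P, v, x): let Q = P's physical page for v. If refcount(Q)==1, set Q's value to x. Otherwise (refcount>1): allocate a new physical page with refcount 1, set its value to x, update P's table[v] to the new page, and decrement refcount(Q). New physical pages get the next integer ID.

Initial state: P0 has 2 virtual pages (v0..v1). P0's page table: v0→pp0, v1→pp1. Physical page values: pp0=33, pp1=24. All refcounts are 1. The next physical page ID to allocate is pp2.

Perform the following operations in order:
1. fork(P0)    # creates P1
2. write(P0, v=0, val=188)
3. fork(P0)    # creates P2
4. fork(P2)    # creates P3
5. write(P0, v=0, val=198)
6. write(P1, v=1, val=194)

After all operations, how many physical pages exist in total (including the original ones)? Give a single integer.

Op 1: fork(P0) -> P1. 2 ppages; refcounts: pp0:2 pp1:2
Op 2: write(P0, v0, 188). refcount(pp0)=2>1 -> COPY to pp2. 3 ppages; refcounts: pp0:1 pp1:2 pp2:1
Op 3: fork(P0) -> P2. 3 ppages; refcounts: pp0:1 pp1:3 pp2:2
Op 4: fork(P2) -> P3. 3 ppages; refcounts: pp0:1 pp1:4 pp2:3
Op 5: write(P0, v0, 198). refcount(pp2)=3>1 -> COPY to pp3. 4 ppages; refcounts: pp0:1 pp1:4 pp2:2 pp3:1
Op 6: write(P1, v1, 194). refcount(pp1)=4>1 -> COPY to pp4. 5 ppages; refcounts: pp0:1 pp1:3 pp2:2 pp3:1 pp4:1

Answer: 5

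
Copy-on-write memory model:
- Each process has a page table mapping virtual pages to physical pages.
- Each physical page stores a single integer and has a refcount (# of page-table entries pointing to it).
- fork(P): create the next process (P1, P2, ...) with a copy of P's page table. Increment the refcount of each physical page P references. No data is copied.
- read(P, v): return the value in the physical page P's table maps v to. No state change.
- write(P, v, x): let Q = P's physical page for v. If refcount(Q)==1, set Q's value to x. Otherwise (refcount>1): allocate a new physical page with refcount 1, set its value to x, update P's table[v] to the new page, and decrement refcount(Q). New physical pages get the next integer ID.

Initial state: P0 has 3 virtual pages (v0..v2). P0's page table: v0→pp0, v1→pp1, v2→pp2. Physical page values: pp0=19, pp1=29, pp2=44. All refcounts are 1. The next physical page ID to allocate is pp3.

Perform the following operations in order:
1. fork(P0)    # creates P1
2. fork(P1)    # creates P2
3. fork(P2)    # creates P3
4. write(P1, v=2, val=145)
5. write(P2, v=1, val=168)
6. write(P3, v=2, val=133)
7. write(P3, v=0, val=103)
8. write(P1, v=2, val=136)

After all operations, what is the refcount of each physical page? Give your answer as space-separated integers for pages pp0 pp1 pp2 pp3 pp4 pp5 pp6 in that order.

Answer: 3 3 2 1 1 1 1

Derivation:
Op 1: fork(P0) -> P1. 3 ppages; refcounts: pp0:2 pp1:2 pp2:2
Op 2: fork(P1) -> P2. 3 ppages; refcounts: pp0:3 pp1:3 pp2:3
Op 3: fork(P2) -> P3. 3 ppages; refcounts: pp0:4 pp1:4 pp2:4
Op 4: write(P1, v2, 145). refcount(pp2)=4>1 -> COPY to pp3. 4 ppages; refcounts: pp0:4 pp1:4 pp2:3 pp3:1
Op 5: write(P2, v1, 168). refcount(pp1)=4>1 -> COPY to pp4. 5 ppages; refcounts: pp0:4 pp1:3 pp2:3 pp3:1 pp4:1
Op 6: write(P3, v2, 133). refcount(pp2)=3>1 -> COPY to pp5. 6 ppages; refcounts: pp0:4 pp1:3 pp2:2 pp3:1 pp4:1 pp5:1
Op 7: write(P3, v0, 103). refcount(pp0)=4>1 -> COPY to pp6. 7 ppages; refcounts: pp0:3 pp1:3 pp2:2 pp3:1 pp4:1 pp5:1 pp6:1
Op 8: write(P1, v2, 136). refcount(pp3)=1 -> write in place. 7 ppages; refcounts: pp0:3 pp1:3 pp2:2 pp3:1 pp4:1 pp5:1 pp6:1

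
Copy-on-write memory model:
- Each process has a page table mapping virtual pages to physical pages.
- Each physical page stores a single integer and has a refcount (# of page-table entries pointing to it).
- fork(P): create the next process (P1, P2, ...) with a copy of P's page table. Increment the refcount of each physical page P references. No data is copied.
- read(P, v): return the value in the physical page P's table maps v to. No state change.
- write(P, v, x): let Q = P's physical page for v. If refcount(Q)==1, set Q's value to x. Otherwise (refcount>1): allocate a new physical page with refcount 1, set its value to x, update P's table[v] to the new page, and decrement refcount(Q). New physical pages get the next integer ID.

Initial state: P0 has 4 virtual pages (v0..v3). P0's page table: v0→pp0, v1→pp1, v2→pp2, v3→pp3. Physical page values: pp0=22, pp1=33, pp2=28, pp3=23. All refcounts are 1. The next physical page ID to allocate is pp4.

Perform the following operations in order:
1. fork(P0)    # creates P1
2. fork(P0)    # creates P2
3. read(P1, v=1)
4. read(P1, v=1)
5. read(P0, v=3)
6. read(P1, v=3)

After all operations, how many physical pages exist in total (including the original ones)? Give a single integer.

Answer: 4

Derivation:
Op 1: fork(P0) -> P1. 4 ppages; refcounts: pp0:2 pp1:2 pp2:2 pp3:2
Op 2: fork(P0) -> P2. 4 ppages; refcounts: pp0:3 pp1:3 pp2:3 pp3:3
Op 3: read(P1, v1) -> 33. No state change.
Op 4: read(P1, v1) -> 33. No state change.
Op 5: read(P0, v3) -> 23. No state change.
Op 6: read(P1, v3) -> 23. No state change.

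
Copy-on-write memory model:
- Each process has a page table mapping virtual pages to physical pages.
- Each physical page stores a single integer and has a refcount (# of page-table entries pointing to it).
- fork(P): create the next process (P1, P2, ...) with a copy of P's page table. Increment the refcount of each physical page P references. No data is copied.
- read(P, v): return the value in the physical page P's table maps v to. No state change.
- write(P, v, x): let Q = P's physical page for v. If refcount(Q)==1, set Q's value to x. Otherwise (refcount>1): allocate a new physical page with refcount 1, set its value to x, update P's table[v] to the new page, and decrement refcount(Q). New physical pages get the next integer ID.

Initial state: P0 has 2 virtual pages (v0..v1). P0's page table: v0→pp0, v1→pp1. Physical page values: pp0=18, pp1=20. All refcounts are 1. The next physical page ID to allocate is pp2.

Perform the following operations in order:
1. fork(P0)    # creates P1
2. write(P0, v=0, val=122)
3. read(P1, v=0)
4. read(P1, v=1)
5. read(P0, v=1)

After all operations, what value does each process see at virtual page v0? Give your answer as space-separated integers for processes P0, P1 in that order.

Op 1: fork(P0) -> P1. 2 ppages; refcounts: pp0:2 pp1:2
Op 2: write(P0, v0, 122). refcount(pp0)=2>1 -> COPY to pp2. 3 ppages; refcounts: pp0:1 pp1:2 pp2:1
Op 3: read(P1, v0) -> 18. No state change.
Op 4: read(P1, v1) -> 20. No state change.
Op 5: read(P0, v1) -> 20. No state change.
P0: v0 -> pp2 = 122
P1: v0 -> pp0 = 18

Answer: 122 18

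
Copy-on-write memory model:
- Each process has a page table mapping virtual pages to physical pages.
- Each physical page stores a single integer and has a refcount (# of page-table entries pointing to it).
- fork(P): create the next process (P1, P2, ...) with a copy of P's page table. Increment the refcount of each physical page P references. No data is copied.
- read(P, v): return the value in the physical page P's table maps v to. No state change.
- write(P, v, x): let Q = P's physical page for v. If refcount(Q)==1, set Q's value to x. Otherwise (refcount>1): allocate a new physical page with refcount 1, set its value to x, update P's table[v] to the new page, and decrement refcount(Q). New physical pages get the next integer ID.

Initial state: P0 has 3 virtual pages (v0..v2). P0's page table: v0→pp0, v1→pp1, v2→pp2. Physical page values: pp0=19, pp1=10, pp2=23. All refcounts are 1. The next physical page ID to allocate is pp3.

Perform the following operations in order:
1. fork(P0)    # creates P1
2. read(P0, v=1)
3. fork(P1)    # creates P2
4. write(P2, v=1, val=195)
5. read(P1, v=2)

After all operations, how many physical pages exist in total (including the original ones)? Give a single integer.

Op 1: fork(P0) -> P1. 3 ppages; refcounts: pp0:2 pp1:2 pp2:2
Op 2: read(P0, v1) -> 10. No state change.
Op 3: fork(P1) -> P2. 3 ppages; refcounts: pp0:3 pp1:3 pp2:3
Op 4: write(P2, v1, 195). refcount(pp1)=3>1 -> COPY to pp3. 4 ppages; refcounts: pp0:3 pp1:2 pp2:3 pp3:1
Op 5: read(P1, v2) -> 23. No state change.

Answer: 4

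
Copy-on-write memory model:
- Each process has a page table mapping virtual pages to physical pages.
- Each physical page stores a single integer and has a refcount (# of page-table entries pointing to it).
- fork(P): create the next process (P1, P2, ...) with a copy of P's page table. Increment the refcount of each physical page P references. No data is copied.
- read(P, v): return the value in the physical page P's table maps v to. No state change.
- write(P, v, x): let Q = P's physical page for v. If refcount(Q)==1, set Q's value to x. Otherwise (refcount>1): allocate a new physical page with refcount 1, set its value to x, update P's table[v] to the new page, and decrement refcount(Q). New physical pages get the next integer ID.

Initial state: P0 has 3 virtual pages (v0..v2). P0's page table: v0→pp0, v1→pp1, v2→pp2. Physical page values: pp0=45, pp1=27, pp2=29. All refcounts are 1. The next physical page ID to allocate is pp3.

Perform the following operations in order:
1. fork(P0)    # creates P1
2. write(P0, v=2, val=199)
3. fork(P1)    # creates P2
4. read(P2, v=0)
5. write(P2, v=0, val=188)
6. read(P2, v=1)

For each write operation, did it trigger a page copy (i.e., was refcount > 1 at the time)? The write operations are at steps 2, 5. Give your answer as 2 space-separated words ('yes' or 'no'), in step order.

Op 1: fork(P0) -> P1. 3 ppages; refcounts: pp0:2 pp1:2 pp2:2
Op 2: write(P0, v2, 199). refcount(pp2)=2>1 -> COPY to pp3. 4 ppages; refcounts: pp0:2 pp1:2 pp2:1 pp3:1
Op 3: fork(P1) -> P2. 4 ppages; refcounts: pp0:3 pp1:3 pp2:2 pp3:1
Op 4: read(P2, v0) -> 45. No state change.
Op 5: write(P2, v0, 188). refcount(pp0)=3>1 -> COPY to pp4. 5 ppages; refcounts: pp0:2 pp1:3 pp2:2 pp3:1 pp4:1
Op 6: read(P2, v1) -> 27. No state change.

yes yes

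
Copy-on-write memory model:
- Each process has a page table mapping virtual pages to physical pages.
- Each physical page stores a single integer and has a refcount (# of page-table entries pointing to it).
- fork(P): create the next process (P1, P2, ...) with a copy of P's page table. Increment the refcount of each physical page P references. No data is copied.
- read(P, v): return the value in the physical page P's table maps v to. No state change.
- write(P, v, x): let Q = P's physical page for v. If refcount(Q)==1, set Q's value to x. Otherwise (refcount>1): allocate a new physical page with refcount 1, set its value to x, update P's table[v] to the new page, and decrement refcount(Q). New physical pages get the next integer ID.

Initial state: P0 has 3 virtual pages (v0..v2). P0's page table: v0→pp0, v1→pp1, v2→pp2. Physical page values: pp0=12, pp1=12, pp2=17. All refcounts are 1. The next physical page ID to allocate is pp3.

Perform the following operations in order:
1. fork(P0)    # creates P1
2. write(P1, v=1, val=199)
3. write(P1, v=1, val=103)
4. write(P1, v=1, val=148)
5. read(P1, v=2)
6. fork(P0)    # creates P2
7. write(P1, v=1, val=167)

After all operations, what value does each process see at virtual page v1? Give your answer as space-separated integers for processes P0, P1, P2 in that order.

Answer: 12 167 12

Derivation:
Op 1: fork(P0) -> P1. 3 ppages; refcounts: pp0:2 pp1:2 pp2:2
Op 2: write(P1, v1, 199). refcount(pp1)=2>1 -> COPY to pp3. 4 ppages; refcounts: pp0:2 pp1:1 pp2:2 pp3:1
Op 3: write(P1, v1, 103). refcount(pp3)=1 -> write in place. 4 ppages; refcounts: pp0:2 pp1:1 pp2:2 pp3:1
Op 4: write(P1, v1, 148). refcount(pp3)=1 -> write in place. 4 ppages; refcounts: pp0:2 pp1:1 pp2:2 pp3:1
Op 5: read(P1, v2) -> 17. No state change.
Op 6: fork(P0) -> P2. 4 ppages; refcounts: pp0:3 pp1:2 pp2:3 pp3:1
Op 7: write(P1, v1, 167). refcount(pp3)=1 -> write in place. 4 ppages; refcounts: pp0:3 pp1:2 pp2:3 pp3:1
P0: v1 -> pp1 = 12
P1: v1 -> pp3 = 167
P2: v1 -> pp1 = 12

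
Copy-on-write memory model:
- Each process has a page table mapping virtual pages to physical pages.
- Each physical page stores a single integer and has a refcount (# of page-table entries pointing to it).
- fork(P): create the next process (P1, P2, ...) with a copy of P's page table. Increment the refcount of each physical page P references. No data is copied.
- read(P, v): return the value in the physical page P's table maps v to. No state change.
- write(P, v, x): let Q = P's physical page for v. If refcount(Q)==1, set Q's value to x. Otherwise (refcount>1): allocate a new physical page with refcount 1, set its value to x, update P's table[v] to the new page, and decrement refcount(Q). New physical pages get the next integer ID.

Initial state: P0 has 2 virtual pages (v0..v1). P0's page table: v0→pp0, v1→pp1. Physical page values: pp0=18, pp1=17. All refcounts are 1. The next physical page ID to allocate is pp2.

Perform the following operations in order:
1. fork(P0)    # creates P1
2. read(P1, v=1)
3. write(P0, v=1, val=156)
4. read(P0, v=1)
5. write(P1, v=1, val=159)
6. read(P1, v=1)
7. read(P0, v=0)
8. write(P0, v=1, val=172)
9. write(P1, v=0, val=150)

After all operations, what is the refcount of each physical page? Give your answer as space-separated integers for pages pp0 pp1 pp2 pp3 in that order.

Op 1: fork(P0) -> P1. 2 ppages; refcounts: pp0:2 pp1:2
Op 2: read(P1, v1) -> 17. No state change.
Op 3: write(P0, v1, 156). refcount(pp1)=2>1 -> COPY to pp2. 3 ppages; refcounts: pp0:2 pp1:1 pp2:1
Op 4: read(P0, v1) -> 156. No state change.
Op 5: write(P1, v1, 159). refcount(pp1)=1 -> write in place. 3 ppages; refcounts: pp0:2 pp1:1 pp2:1
Op 6: read(P1, v1) -> 159. No state change.
Op 7: read(P0, v0) -> 18. No state change.
Op 8: write(P0, v1, 172). refcount(pp2)=1 -> write in place. 3 ppages; refcounts: pp0:2 pp1:1 pp2:1
Op 9: write(P1, v0, 150). refcount(pp0)=2>1 -> COPY to pp3. 4 ppages; refcounts: pp0:1 pp1:1 pp2:1 pp3:1

Answer: 1 1 1 1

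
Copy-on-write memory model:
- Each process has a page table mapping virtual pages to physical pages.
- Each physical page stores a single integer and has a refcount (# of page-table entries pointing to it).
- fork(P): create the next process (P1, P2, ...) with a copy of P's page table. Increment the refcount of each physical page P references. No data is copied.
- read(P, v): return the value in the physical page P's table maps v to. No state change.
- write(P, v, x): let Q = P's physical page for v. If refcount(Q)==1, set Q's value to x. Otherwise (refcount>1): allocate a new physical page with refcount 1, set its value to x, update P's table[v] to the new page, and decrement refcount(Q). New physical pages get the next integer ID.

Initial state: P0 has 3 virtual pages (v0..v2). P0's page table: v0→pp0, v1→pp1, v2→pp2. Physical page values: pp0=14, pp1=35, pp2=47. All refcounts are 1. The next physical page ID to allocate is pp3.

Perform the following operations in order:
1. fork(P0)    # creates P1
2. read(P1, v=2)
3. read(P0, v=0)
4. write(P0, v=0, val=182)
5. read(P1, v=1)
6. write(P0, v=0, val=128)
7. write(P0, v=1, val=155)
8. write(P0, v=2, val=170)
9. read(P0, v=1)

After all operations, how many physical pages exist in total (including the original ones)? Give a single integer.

Op 1: fork(P0) -> P1. 3 ppages; refcounts: pp0:2 pp1:2 pp2:2
Op 2: read(P1, v2) -> 47. No state change.
Op 3: read(P0, v0) -> 14. No state change.
Op 4: write(P0, v0, 182). refcount(pp0)=2>1 -> COPY to pp3. 4 ppages; refcounts: pp0:1 pp1:2 pp2:2 pp3:1
Op 5: read(P1, v1) -> 35. No state change.
Op 6: write(P0, v0, 128). refcount(pp3)=1 -> write in place. 4 ppages; refcounts: pp0:1 pp1:2 pp2:2 pp3:1
Op 7: write(P0, v1, 155). refcount(pp1)=2>1 -> COPY to pp4. 5 ppages; refcounts: pp0:1 pp1:1 pp2:2 pp3:1 pp4:1
Op 8: write(P0, v2, 170). refcount(pp2)=2>1 -> COPY to pp5. 6 ppages; refcounts: pp0:1 pp1:1 pp2:1 pp3:1 pp4:1 pp5:1
Op 9: read(P0, v1) -> 155. No state change.

Answer: 6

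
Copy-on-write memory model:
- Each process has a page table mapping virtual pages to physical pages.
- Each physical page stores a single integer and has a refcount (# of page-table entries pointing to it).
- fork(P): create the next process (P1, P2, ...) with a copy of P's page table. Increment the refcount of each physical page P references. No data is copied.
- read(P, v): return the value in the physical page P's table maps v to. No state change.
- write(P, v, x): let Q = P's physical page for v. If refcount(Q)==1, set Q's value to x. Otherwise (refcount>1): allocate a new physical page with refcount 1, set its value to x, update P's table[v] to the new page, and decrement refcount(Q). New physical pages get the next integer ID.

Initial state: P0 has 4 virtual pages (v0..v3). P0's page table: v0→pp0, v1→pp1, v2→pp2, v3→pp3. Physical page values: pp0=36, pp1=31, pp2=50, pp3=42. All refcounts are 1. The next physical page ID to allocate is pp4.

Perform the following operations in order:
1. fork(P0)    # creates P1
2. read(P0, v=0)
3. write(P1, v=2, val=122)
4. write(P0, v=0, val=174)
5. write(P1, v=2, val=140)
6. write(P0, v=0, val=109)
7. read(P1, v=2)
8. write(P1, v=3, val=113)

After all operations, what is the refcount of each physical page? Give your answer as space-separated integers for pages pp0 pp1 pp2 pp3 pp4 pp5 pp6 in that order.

Op 1: fork(P0) -> P1. 4 ppages; refcounts: pp0:2 pp1:2 pp2:2 pp3:2
Op 2: read(P0, v0) -> 36. No state change.
Op 3: write(P1, v2, 122). refcount(pp2)=2>1 -> COPY to pp4. 5 ppages; refcounts: pp0:2 pp1:2 pp2:1 pp3:2 pp4:1
Op 4: write(P0, v0, 174). refcount(pp0)=2>1 -> COPY to pp5. 6 ppages; refcounts: pp0:1 pp1:2 pp2:1 pp3:2 pp4:1 pp5:1
Op 5: write(P1, v2, 140). refcount(pp4)=1 -> write in place. 6 ppages; refcounts: pp0:1 pp1:2 pp2:1 pp3:2 pp4:1 pp5:1
Op 6: write(P0, v0, 109). refcount(pp5)=1 -> write in place. 6 ppages; refcounts: pp0:1 pp1:2 pp2:1 pp3:2 pp4:1 pp5:1
Op 7: read(P1, v2) -> 140. No state change.
Op 8: write(P1, v3, 113). refcount(pp3)=2>1 -> COPY to pp6. 7 ppages; refcounts: pp0:1 pp1:2 pp2:1 pp3:1 pp4:1 pp5:1 pp6:1

Answer: 1 2 1 1 1 1 1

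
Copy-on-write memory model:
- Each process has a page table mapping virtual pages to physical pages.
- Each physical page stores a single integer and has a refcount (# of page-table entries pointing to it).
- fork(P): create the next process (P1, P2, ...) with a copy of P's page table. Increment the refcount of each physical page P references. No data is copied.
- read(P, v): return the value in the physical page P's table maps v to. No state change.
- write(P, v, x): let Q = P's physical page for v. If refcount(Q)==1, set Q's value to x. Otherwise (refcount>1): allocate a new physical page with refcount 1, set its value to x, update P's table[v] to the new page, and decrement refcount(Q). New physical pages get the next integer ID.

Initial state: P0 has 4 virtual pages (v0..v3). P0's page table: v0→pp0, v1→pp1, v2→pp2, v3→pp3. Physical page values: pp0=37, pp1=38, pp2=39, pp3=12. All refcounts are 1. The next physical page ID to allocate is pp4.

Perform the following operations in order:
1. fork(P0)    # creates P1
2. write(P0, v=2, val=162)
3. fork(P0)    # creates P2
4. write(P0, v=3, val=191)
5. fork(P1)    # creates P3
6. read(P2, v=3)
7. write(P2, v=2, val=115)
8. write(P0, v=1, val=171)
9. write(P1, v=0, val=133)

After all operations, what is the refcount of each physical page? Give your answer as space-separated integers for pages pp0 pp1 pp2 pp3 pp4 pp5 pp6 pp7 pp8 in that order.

Op 1: fork(P0) -> P1. 4 ppages; refcounts: pp0:2 pp1:2 pp2:2 pp3:2
Op 2: write(P0, v2, 162). refcount(pp2)=2>1 -> COPY to pp4. 5 ppages; refcounts: pp0:2 pp1:2 pp2:1 pp3:2 pp4:1
Op 3: fork(P0) -> P2. 5 ppages; refcounts: pp0:3 pp1:3 pp2:1 pp3:3 pp4:2
Op 4: write(P0, v3, 191). refcount(pp3)=3>1 -> COPY to pp5. 6 ppages; refcounts: pp0:3 pp1:3 pp2:1 pp3:2 pp4:2 pp5:1
Op 5: fork(P1) -> P3. 6 ppages; refcounts: pp0:4 pp1:4 pp2:2 pp3:3 pp4:2 pp5:1
Op 6: read(P2, v3) -> 12. No state change.
Op 7: write(P2, v2, 115). refcount(pp4)=2>1 -> COPY to pp6. 7 ppages; refcounts: pp0:4 pp1:4 pp2:2 pp3:3 pp4:1 pp5:1 pp6:1
Op 8: write(P0, v1, 171). refcount(pp1)=4>1 -> COPY to pp7. 8 ppages; refcounts: pp0:4 pp1:3 pp2:2 pp3:3 pp4:1 pp5:1 pp6:1 pp7:1
Op 9: write(P1, v0, 133). refcount(pp0)=4>1 -> COPY to pp8. 9 ppages; refcounts: pp0:3 pp1:3 pp2:2 pp3:3 pp4:1 pp5:1 pp6:1 pp7:1 pp8:1

Answer: 3 3 2 3 1 1 1 1 1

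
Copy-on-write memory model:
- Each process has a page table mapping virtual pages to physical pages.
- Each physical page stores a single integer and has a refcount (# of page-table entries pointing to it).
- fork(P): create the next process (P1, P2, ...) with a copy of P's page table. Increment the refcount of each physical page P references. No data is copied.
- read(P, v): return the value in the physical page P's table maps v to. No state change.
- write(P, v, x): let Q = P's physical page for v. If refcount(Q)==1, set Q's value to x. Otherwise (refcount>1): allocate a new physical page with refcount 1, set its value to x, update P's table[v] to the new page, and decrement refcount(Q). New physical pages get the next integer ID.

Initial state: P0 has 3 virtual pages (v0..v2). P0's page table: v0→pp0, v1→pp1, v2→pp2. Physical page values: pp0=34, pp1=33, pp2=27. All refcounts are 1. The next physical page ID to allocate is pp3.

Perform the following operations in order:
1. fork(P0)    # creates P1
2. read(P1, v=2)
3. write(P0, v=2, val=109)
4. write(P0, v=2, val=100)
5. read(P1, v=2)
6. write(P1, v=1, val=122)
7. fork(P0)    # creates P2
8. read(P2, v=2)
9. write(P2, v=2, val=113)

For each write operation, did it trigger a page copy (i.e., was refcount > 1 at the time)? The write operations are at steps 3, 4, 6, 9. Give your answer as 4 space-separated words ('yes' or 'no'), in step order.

Op 1: fork(P0) -> P1. 3 ppages; refcounts: pp0:2 pp1:2 pp2:2
Op 2: read(P1, v2) -> 27. No state change.
Op 3: write(P0, v2, 109). refcount(pp2)=2>1 -> COPY to pp3. 4 ppages; refcounts: pp0:2 pp1:2 pp2:1 pp3:1
Op 4: write(P0, v2, 100). refcount(pp3)=1 -> write in place. 4 ppages; refcounts: pp0:2 pp1:2 pp2:1 pp3:1
Op 5: read(P1, v2) -> 27. No state change.
Op 6: write(P1, v1, 122). refcount(pp1)=2>1 -> COPY to pp4. 5 ppages; refcounts: pp0:2 pp1:1 pp2:1 pp3:1 pp4:1
Op 7: fork(P0) -> P2. 5 ppages; refcounts: pp0:3 pp1:2 pp2:1 pp3:2 pp4:1
Op 8: read(P2, v2) -> 100. No state change.
Op 9: write(P2, v2, 113). refcount(pp3)=2>1 -> COPY to pp5. 6 ppages; refcounts: pp0:3 pp1:2 pp2:1 pp3:1 pp4:1 pp5:1

yes no yes yes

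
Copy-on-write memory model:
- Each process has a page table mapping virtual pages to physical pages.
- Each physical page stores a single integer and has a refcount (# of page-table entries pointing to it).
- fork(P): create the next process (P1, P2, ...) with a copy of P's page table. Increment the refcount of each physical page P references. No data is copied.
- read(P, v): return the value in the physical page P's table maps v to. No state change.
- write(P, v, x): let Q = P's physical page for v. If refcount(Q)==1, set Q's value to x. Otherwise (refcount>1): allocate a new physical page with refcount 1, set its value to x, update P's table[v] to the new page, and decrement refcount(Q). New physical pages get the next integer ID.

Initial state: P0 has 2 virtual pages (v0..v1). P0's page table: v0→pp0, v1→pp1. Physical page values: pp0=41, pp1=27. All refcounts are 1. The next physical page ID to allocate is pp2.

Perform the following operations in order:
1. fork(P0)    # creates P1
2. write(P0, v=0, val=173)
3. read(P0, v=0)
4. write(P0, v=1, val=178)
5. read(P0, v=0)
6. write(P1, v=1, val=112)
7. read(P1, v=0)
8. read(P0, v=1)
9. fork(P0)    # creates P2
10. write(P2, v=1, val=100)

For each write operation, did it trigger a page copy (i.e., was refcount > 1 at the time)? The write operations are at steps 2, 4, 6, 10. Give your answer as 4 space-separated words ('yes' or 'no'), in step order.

Op 1: fork(P0) -> P1. 2 ppages; refcounts: pp0:2 pp1:2
Op 2: write(P0, v0, 173). refcount(pp0)=2>1 -> COPY to pp2. 3 ppages; refcounts: pp0:1 pp1:2 pp2:1
Op 3: read(P0, v0) -> 173. No state change.
Op 4: write(P0, v1, 178). refcount(pp1)=2>1 -> COPY to pp3. 4 ppages; refcounts: pp0:1 pp1:1 pp2:1 pp3:1
Op 5: read(P0, v0) -> 173. No state change.
Op 6: write(P1, v1, 112). refcount(pp1)=1 -> write in place. 4 ppages; refcounts: pp0:1 pp1:1 pp2:1 pp3:1
Op 7: read(P1, v0) -> 41. No state change.
Op 8: read(P0, v1) -> 178. No state change.
Op 9: fork(P0) -> P2. 4 ppages; refcounts: pp0:1 pp1:1 pp2:2 pp3:2
Op 10: write(P2, v1, 100). refcount(pp3)=2>1 -> COPY to pp4. 5 ppages; refcounts: pp0:1 pp1:1 pp2:2 pp3:1 pp4:1

yes yes no yes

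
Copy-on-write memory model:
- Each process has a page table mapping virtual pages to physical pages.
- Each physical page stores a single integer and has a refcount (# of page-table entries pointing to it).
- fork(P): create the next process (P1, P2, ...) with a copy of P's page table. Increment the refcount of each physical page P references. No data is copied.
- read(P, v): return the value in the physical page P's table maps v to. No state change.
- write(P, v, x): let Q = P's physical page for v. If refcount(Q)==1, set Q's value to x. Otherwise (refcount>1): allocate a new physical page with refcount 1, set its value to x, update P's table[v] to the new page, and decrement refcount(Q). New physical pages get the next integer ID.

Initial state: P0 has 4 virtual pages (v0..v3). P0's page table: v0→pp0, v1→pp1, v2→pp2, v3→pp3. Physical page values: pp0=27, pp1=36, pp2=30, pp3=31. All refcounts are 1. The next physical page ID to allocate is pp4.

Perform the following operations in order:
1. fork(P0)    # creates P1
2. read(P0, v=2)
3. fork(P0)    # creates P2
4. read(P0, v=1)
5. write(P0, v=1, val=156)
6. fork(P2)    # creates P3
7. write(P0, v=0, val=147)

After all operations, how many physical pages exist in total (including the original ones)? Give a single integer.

Answer: 6

Derivation:
Op 1: fork(P0) -> P1. 4 ppages; refcounts: pp0:2 pp1:2 pp2:2 pp3:2
Op 2: read(P0, v2) -> 30. No state change.
Op 3: fork(P0) -> P2. 4 ppages; refcounts: pp0:3 pp1:3 pp2:3 pp3:3
Op 4: read(P0, v1) -> 36. No state change.
Op 5: write(P0, v1, 156). refcount(pp1)=3>1 -> COPY to pp4. 5 ppages; refcounts: pp0:3 pp1:2 pp2:3 pp3:3 pp4:1
Op 6: fork(P2) -> P3. 5 ppages; refcounts: pp0:4 pp1:3 pp2:4 pp3:4 pp4:1
Op 7: write(P0, v0, 147). refcount(pp0)=4>1 -> COPY to pp5. 6 ppages; refcounts: pp0:3 pp1:3 pp2:4 pp3:4 pp4:1 pp5:1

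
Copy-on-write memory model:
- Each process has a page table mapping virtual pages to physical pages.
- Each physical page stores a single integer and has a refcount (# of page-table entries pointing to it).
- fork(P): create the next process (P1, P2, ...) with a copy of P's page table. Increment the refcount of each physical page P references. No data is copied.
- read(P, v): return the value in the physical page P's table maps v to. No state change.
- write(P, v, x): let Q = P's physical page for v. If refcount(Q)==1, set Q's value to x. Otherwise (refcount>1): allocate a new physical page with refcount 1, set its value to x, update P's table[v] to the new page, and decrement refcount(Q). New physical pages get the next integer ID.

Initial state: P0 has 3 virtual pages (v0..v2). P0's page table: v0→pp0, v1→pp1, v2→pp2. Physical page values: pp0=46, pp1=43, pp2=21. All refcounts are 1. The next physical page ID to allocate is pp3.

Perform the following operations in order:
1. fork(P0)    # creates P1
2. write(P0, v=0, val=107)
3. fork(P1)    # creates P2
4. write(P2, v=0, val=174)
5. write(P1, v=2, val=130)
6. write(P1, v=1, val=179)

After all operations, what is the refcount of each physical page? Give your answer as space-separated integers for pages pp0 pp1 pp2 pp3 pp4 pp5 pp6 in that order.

Op 1: fork(P0) -> P1. 3 ppages; refcounts: pp0:2 pp1:2 pp2:2
Op 2: write(P0, v0, 107). refcount(pp0)=2>1 -> COPY to pp3. 4 ppages; refcounts: pp0:1 pp1:2 pp2:2 pp3:1
Op 3: fork(P1) -> P2. 4 ppages; refcounts: pp0:2 pp1:3 pp2:3 pp3:1
Op 4: write(P2, v0, 174). refcount(pp0)=2>1 -> COPY to pp4. 5 ppages; refcounts: pp0:1 pp1:3 pp2:3 pp3:1 pp4:1
Op 5: write(P1, v2, 130). refcount(pp2)=3>1 -> COPY to pp5. 6 ppages; refcounts: pp0:1 pp1:3 pp2:2 pp3:1 pp4:1 pp5:1
Op 6: write(P1, v1, 179). refcount(pp1)=3>1 -> COPY to pp6. 7 ppages; refcounts: pp0:1 pp1:2 pp2:2 pp3:1 pp4:1 pp5:1 pp6:1

Answer: 1 2 2 1 1 1 1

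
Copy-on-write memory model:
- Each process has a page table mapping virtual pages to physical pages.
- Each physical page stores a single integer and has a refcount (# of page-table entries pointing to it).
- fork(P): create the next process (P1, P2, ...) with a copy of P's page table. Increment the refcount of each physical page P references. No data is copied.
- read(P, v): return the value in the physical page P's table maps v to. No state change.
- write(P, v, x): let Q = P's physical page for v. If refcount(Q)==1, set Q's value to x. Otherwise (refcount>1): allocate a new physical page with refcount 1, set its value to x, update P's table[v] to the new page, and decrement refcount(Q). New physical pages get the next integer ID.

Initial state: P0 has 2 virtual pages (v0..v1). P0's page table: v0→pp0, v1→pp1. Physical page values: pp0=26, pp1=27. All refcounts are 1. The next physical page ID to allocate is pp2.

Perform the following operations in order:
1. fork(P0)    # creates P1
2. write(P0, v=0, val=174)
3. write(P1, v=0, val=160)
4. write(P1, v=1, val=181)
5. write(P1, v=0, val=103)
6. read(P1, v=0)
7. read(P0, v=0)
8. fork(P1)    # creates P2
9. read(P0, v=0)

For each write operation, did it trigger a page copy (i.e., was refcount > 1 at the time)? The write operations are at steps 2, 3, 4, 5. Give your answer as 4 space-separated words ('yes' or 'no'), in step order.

Op 1: fork(P0) -> P1. 2 ppages; refcounts: pp0:2 pp1:2
Op 2: write(P0, v0, 174). refcount(pp0)=2>1 -> COPY to pp2. 3 ppages; refcounts: pp0:1 pp1:2 pp2:1
Op 3: write(P1, v0, 160). refcount(pp0)=1 -> write in place. 3 ppages; refcounts: pp0:1 pp1:2 pp2:1
Op 4: write(P1, v1, 181). refcount(pp1)=2>1 -> COPY to pp3. 4 ppages; refcounts: pp0:1 pp1:1 pp2:1 pp3:1
Op 5: write(P1, v0, 103). refcount(pp0)=1 -> write in place. 4 ppages; refcounts: pp0:1 pp1:1 pp2:1 pp3:1
Op 6: read(P1, v0) -> 103. No state change.
Op 7: read(P0, v0) -> 174. No state change.
Op 8: fork(P1) -> P2. 4 ppages; refcounts: pp0:2 pp1:1 pp2:1 pp3:2
Op 9: read(P0, v0) -> 174. No state change.

yes no yes no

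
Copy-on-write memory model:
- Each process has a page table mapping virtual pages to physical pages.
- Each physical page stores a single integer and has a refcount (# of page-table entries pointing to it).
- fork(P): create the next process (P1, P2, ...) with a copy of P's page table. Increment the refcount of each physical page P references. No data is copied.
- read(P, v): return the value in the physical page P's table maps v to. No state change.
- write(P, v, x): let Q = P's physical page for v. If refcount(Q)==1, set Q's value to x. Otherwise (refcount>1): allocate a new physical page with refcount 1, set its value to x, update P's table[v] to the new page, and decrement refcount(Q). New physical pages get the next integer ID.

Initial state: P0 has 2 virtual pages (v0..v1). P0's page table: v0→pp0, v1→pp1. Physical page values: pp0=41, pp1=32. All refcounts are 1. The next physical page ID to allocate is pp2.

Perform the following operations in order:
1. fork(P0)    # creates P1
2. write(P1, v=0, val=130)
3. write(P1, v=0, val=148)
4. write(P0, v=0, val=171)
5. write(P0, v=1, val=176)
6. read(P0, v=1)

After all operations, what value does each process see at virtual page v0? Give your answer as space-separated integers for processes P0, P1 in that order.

Op 1: fork(P0) -> P1. 2 ppages; refcounts: pp0:2 pp1:2
Op 2: write(P1, v0, 130). refcount(pp0)=2>1 -> COPY to pp2. 3 ppages; refcounts: pp0:1 pp1:2 pp2:1
Op 3: write(P1, v0, 148). refcount(pp2)=1 -> write in place. 3 ppages; refcounts: pp0:1 pp1:2 pp2:1
Op 4: write(P0, v0, 171). refcount(pp0)=1 -> write in place. 3 ppages; refcounts: pp0:1 pp1:2 pp2:1
Op 5: write(P0, v1, 176). refcount(pp1)=2>1 -> COPY to pp3. 4 ppages; refcounts: pp0:1 pp1:1 pp2:1 pp3:1
Op 6: read(P0, v1) -> 176. No state change.
P0: v0 -> pp0 = 171
P1: v0 -> pp2 = 148

Answer: 171 148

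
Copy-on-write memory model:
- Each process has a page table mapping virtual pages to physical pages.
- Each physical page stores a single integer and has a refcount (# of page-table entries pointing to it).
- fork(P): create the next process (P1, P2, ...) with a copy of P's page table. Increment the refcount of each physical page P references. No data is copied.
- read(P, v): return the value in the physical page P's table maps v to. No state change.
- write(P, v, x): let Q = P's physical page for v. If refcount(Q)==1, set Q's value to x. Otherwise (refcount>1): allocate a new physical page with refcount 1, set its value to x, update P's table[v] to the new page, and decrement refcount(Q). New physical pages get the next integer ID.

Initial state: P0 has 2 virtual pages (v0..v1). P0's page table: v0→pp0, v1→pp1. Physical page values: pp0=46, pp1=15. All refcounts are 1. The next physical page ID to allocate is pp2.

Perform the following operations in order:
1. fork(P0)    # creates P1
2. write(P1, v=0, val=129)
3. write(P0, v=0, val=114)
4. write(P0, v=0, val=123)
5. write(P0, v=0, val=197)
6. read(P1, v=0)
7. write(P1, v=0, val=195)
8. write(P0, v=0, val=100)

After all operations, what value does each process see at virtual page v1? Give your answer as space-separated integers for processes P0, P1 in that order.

Answer: 15 15

Derivation:
Op 1: fork(P0) -> P1. 2 ppages; refcounts: pp0:2 pp1:2
Op 2: write(P1, v0, 129). refcount(pp0)=2>1 -> COPY to pp2. 3 ppages; refcounts: pp0:1 pp1:2 pp2:1
Op 3: write(P0, v0, 114). refcount(pp0)=1 -> write in place. 3 ppages; refcounts: pp0:1 pp1:2 pp2:1
Op 4: write(P0, v0, 123). refcount(pp0)=1 -> write in place. 3 ppages; refcounts: pp0:1 pp1:2 pp2:1
Op 5: write(P0, v0, 197). refcount(pp0)=1 -> write in place. 3 ppages; refcounts: pp0:1 pp1:2 pp2:1
Op 6: read(P1, v0) -> 129. No state change.
Op 7: write(P1, v0, 195). refcount(pp2)=1 -> write in place. 3 ppages; refcounts: pp0:1 pp1:2 pp2:1
Op 8: write(P0, v0, 100). refcount(pp0)=1 -> write in place. 3 ppages; refcounts: pp0:1 pp1:2 pp2:1
P0: v1 -> pp1 = 15
P1: v1 -> pp1 = 15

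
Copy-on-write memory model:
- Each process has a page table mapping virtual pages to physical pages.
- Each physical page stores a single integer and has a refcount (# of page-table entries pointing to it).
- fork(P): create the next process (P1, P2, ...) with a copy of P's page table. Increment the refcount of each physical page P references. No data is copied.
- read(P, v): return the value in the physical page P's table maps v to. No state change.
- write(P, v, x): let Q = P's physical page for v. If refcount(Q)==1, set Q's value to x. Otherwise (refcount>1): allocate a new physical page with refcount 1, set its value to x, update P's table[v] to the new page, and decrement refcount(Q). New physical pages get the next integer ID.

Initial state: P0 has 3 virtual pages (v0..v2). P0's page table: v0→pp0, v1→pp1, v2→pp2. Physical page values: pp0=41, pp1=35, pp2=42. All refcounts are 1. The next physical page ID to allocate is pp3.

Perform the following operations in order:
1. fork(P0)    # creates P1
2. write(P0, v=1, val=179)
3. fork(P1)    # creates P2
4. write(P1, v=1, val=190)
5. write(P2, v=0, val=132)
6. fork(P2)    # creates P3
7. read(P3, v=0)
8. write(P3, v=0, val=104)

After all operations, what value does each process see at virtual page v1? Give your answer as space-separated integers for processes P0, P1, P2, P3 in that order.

Op 1: fork(P0) -> P1. 3 ppages; refcounts: pp0:2 pp1:2 pp2:2
Op 2: write(P0, v1, 179). refcount(pp1)=2>1 -> COPY to pp3. 4 ppages; refcounts: pp0:2 pp1:1 pp2:2 pp3:1
Op 3: fork(P1) -> P2. 4 ppages; refcounts: pp0:3 pp1:2 pp2:3 pp3:1
Op 4: write(P1, v1, 190). refcount(pp1)=2>1 -> COPY to pp4. 5 ppages; refcounts: pp0:3 pp1:1 pp2:3 pp3:1 pp4:1
Op 5: write(P2, v0, 132). refcount(pp0)=3>1 -> COPY to pp5. 6 ppages; refcounts: pp0:2 pp1:1 pp2:3 pp3:1 pp4:1 pp5:1
Op 6: fork(P2) -> P3. 6 ppages; refcounts: pp0:2 pp1:2 pp2:4 pp3:1 pp4:1 pp5:2
Op 7: read(P3, v0) -> 132. No state change.
Op 8: write(P3, v0, 104). refcount(pp5)=2>1 -> COPY to pp6. 7 ppages; refcounts: pp0:2 pp1:2 pp2:4 pp3:1 pp4:1 pp5:1 pp6:1
P0: v1 -> pp3 = 179
P1: v1 -> pp4 = 190
P2: v1 -> pp1 = 35
P3: v1 -> pp1 = 35

Answer: 179 190 35 35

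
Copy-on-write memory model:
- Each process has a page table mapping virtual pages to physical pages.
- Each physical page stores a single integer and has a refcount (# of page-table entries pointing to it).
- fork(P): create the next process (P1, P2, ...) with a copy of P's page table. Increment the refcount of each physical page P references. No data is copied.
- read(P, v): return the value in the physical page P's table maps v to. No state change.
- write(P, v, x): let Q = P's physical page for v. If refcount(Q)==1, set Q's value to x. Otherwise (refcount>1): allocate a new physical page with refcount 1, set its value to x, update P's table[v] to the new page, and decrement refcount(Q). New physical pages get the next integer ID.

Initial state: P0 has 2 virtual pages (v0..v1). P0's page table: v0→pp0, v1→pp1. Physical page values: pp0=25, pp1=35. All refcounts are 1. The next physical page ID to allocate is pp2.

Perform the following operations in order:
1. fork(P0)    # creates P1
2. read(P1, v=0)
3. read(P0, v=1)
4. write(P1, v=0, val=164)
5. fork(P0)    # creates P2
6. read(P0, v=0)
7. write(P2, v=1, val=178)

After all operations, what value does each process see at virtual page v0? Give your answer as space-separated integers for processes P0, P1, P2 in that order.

Answer: 25 164 25

Derivation:
Op 1: fork(P0) -> P1. 2 ppages; refcounts: pp0:2 pp1:2
Op 2: read(P1, v0) -> 25. No state change.
Op 3: read(P0, v1) -> 35. No state change.
Op 4: write(P1, v0, 164). refcount(pp0)=2>1 -> COPY to pp2. 3 ppages; refcounts: pp0:1 pp1:2 pp2:1
Op 5: fork(P0) -> P2. 3 ppages; refcounts: pp0:2 pp1:3 pp2:1
Op 6: read(P0, v0) -> 25. No state change.
Op 7: write(P2, v1, 178). refcount(pp1)=3>1 -> COPY to pp3. 4 ppages; refcounts: pp0:2 pp1:2 pp2:1 pp3:1
P0: v0 -> pp0 = 25
P1: v0 -> pp2 = 164
P2: v0 -> pp0 = 25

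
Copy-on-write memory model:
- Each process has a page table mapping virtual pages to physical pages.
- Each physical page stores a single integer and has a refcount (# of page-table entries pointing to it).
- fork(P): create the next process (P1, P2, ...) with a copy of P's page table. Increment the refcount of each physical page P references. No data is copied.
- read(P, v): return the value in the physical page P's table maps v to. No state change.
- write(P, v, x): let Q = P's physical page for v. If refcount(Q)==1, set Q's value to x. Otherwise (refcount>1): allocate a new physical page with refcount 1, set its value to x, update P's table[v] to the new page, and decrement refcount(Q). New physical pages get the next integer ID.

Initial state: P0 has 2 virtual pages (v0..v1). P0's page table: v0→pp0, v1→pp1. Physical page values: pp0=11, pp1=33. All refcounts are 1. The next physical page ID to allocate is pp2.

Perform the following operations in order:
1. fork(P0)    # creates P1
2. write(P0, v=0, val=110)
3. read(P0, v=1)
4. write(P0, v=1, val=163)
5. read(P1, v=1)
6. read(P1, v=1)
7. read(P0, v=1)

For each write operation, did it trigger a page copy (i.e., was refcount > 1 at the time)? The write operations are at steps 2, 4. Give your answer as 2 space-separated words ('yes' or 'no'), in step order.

Op 1: fork(P0) -> P1. 2 ppages; refcounts: pp0:2 pp1:2
Op 2: write(P0, v0, 110). refcount(pp0)=2>1 -> COPY to pp2. 3 ppages; refcounts: pp0:1 pp1:2 pp2:1
Op 3: read(P0, v1) -> 33. No state change.
Op 4: write(P0, v1, 163). refcount(pp1)=2>1 -> COPY to pp3. 4 ppages; refcounts: pp0:1 pp1:1 pp2:1 pp3:1
Op 5: read(P1, v1) -> 33. No state change.
Op 6: read(P1, v1) -> 33. No state change.
Op 7: read(P0, v1) -> 163. No state change.

yes yes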